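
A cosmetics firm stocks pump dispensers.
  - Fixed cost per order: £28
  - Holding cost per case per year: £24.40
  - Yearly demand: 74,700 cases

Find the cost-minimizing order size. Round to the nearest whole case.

414 cases

2DS/H = 2·74,700·28/24.4 = 171,442.62
EOQ = √171,442.62 ≈ 414.06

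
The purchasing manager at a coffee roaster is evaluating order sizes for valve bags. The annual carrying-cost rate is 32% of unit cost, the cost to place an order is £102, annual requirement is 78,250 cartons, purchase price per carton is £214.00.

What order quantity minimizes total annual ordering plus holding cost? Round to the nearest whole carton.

Holding cost per carton per year: H = 32% × £214 = £68.4800
Q* = √(2·D·S / H) = √(2·78,250·102 / 68.48) = √233,104.6 ≈ 482.81

483 cartons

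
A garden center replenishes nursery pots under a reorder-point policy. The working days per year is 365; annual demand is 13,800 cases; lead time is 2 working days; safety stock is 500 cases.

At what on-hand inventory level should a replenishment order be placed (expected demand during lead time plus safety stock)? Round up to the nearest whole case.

Daily demand d = 13,800 / 365 = 37.808 cases/day
Demand during lead time = 37.808 × 2 = 75.62
Reorder point = 75.62 + 500 = 575.62 → round up

576 cases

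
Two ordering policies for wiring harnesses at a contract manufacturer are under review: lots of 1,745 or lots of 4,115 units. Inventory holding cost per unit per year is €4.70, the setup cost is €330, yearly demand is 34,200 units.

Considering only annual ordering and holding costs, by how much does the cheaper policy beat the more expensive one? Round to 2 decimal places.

For each Q, cost = (D/Q)·S + (Q/2)·H.
TC(1,745) = (34,200/1,745)×330 + (1,745/2)×4.7 = €10,568.37
TC(4,115) = (34,200/4,115)×330 + (4,115/2)×4.7 = €12,412.90
|ΔTC| = |€10,568.37 − €12,412.90| = €1,844.53

€1,844.53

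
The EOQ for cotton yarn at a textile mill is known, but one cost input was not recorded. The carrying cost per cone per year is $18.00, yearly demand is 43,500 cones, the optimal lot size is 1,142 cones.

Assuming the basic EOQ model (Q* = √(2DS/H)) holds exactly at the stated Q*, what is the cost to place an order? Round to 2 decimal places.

EOQ relation: Q² = 2DS/H, so rearrange for the unknown.
S = Q²H / (2D) = 1,142² × 18 / (2 × 43,500) = 269.8270

$269.83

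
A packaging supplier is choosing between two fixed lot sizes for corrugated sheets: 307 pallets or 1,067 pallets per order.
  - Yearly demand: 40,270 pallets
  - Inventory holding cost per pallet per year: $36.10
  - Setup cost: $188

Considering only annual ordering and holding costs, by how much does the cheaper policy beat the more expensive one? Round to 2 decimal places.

$3,847.09

Annual cost at Q: ordering D·S/Q plus holding Q·H/2.
TC(307) = (40,270/307)×188 + (307/2)×36.1 = $30,201.81
TC(1,067) = (40,270/1,067)×188 + (1,067/2)×36.1 = $26,354.72
Lots of 1,067 are cheaper by $3,847.09.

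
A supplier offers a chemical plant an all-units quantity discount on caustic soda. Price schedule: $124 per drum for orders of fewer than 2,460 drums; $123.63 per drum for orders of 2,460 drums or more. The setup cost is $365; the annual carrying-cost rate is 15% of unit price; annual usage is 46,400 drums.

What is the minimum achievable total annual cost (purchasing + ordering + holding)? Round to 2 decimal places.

$5,766,126.29

H₁ = 15%×$124 = $18.6000;  H₂ = 15%×$123.63 = $18.5445
EOQ₁ = √(2×46,400×365/18.6000) = 1,349.47  (< 2,460, feasible at tier 1)
EOQ₂ = √(2×46,400×365/18.5445) = 1,351.49  (< 2,460 → use Q = 2,460 at tier-2 price)
TC(tier 1 (EOQ₁), Q≈1,349.5) = $5,778,700.18
TC(tier 2, Q≈2,460.0) = $5,766,126.29
Minimum at tier 2: $5,766,126.29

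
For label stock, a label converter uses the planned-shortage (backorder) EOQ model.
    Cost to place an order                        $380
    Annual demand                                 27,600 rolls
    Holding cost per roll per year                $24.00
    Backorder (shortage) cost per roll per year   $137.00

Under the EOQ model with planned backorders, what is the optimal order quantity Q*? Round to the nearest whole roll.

Q* = √(2DS/H) · √((H + b)/b)
   = √(2 × 27,600 × 380 / 24) · √((24 + 137) / 137)
   = 934.880 × 1.0841 ≈ 1,013.46

1,013 rolls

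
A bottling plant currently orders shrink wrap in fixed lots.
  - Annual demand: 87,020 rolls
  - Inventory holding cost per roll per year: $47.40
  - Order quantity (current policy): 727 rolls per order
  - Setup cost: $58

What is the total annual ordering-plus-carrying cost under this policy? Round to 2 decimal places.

Ordering: D/Q × S = 87,020/727 × $58 = $6,942.45
Holding:  Q/2 × H = 727/2 × $47.4 = $17,229.90
Total = $6,942.45 + $17,229.90 = $24,172.35

$24,172.35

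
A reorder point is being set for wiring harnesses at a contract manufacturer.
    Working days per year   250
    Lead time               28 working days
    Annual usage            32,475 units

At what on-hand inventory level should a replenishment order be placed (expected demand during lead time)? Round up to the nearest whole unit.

3,638 units

Daily demand d = 32,475 / 250 = 129.900 units/day
Demand during lead time = 129.900 × 28 = 3,637.20
Reorder point = 3,637.20 → round up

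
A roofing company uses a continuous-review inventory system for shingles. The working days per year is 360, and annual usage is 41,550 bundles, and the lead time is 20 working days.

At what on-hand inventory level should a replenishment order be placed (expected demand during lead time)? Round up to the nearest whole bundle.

2,309 bundles

Daily demand d = 41,550 / 360 = 115.417 bundles/day
Demand during lead time = 115.417 × 20 = 2,308.33
Reorder point = 2,308.33 → round up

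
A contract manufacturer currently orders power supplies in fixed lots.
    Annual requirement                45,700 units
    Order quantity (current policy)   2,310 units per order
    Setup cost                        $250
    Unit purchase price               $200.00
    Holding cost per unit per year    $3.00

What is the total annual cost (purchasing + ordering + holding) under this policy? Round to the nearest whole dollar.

Annual ordering cost = (D/Q)·S = (45,700/2,310) × 250 = $4,945.89
Annual holding cost  = (Q/2)·H = (2,310/2) × 3 = $3,465.00
Purchase cost = D·C = 45,700 × 200 = $9,140,000.00
Total = $4,945.89 + $3,465.00 + $9,140,000.00 = $9,148,410.89

$9,148,411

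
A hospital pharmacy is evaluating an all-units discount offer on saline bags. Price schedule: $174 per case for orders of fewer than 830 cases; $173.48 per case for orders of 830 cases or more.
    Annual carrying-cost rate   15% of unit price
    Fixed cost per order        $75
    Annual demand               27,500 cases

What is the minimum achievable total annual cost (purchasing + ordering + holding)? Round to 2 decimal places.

H₁ = 15%×$174 = $26.1000;  H₂ = 15%×$173.48 = $26.0220
EOQ₁ = √(2×27,500×75/26.1000) = 397.55  (< 830, feasible at tier 1)
EOQ₂ = √(2×27,500×75/26.0220) = 398.15  (< 830 → use Q = 830 at tier-2 price)
TC(tier 1 (EOQ₁), Q≈397.5) = $4,795,376.05
TC(tier 2, Q≈830.0) = $4,783,984.07
Minimum at tier 2: $4,783,984.07

$4,783,984.07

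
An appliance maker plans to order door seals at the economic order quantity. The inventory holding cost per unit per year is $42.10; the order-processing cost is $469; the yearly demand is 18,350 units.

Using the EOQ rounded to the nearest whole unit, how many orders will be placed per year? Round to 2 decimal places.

Q* = √(2·D·S / H) = √(2·18,350·469 / 42.1) = √408,843.2 ≈ 639.41 → Q = 639
N = D/Q = 18,350/639 ≈ 28.717 orders/yr

28.72 orders per year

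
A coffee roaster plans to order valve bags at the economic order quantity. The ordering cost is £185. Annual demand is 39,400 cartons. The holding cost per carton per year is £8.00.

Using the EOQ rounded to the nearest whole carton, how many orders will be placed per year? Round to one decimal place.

2DS/H = 2·39,400·185/8 = 1,822,250.00
EOQ = √1,822,250.00 ≈ 1,349.91 → Q = 1,350
N = D/Q = 39,400/1,350 ≈ 29.185 orders/yr

29.2 orders per year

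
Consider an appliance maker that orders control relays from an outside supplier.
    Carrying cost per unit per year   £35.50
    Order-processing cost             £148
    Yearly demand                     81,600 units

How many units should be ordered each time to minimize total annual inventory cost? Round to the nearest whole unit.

Q* = √(2·D·S / H) = √(2·81,600·148 / 35.5) = √680,383.1 ≈ 824.85

825 units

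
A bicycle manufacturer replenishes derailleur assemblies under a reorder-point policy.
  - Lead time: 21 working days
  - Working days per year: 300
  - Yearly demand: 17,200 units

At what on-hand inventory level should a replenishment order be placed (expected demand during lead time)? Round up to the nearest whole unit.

1,204 units

Daily demand d = 17,200 / 300 = 57.333 units/day
Demand during lead time = 57.333 × 21 = 1,204.00
Reorder point = 1,204.00 → round up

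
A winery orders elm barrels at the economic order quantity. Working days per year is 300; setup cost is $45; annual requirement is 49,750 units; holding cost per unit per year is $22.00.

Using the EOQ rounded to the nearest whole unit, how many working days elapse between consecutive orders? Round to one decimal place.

EOQ = √(2DS/H) = √(2 × 49,750 × 45 / 22)
    = √(203,522.73) ≈ 451.13 → Q = 451 units
T = Q/D × 300 days = 451/49,750 × 300 = 2.720 days

2.7 days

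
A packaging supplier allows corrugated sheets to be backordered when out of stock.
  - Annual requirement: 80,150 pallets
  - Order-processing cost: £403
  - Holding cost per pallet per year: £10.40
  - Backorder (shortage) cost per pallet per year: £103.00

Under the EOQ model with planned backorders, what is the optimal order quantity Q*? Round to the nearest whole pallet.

2,615 pallets

Q* = √(2DS/H) · √((H + b)/b)
   = √(2 × 80,150 × 403 / 10.4) · √((10.4 + 103) / 103)
   = 2,492.313 × 1.0493 ≈ 2,615.11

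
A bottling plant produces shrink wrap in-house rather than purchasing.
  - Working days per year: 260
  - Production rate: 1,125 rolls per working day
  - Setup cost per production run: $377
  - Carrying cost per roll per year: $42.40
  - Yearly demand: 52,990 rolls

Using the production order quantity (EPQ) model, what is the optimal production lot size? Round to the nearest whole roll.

d = 52,990/260 = 203.8077 rolls/day;  effective holding cost H(1 − d/p) = 42.4·(1 − 203.8077/1125) = 34.71871
Q* = √(2DS / H_eff) = √(2·52,990·377 / 34.71871) ≈ 1,072.76

1,073 rolls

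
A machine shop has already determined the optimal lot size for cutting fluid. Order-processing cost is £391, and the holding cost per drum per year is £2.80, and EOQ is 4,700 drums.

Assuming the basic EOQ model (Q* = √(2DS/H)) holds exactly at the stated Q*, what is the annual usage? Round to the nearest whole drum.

79,095 drums per year

From Q* = √(2DS/H) ⇒ Q*² = 2DS/H.
D = Q²H / (2S) = 4,700² × 2.8 / (2 × 391) = 79,094.63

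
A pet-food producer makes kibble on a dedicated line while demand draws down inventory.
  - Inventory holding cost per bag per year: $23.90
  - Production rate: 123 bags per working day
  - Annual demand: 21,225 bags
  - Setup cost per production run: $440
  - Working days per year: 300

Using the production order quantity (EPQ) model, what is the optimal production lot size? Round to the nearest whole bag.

1,356 bags

Daily demand d = 21,225/300 = 70.750; p = 123; 1 − d/p = 0.42480
EPQ = √(2DS / (H(1 − d/p)))
    = √(2 × 21,225 × 440 / (23.9 × 0.42480)) ≈ 1,356.36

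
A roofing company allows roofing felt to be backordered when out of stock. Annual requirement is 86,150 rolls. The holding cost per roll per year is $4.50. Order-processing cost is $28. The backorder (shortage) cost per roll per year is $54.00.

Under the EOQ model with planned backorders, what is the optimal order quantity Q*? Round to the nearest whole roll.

1,078 rolls

Basic EOQ = √(2·86,150·28/4.5) = 1,035.417
Backorder adjustment √((H+b)/b) = √((4.5+54)/54) = 1.0408
Q* = 1,035.417 × 1.0408 ≈ 1,077.70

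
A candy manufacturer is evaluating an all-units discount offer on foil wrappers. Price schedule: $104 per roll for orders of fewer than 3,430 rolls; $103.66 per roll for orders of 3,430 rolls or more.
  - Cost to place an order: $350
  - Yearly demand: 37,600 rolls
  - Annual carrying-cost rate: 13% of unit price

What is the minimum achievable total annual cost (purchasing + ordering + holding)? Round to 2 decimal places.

H₁ = 13%×$104 = $13.5200;  H₂ = 13%×$103.66 = $13.4758
EOQ₁ = √(2×37,600×350/13.5200) = 1,395.26  (< 3,430, feasible at tier 1)
EOQ₂ = √(2×37,600×350/13.4758) = 1,397.54  (< 3,430 → use Q = 3,430 at tier-2 price)
TC(tier 1 (EOQ₁), Q≈1,395.3) = $3,929,263.89
TC(tier 2, Q≈3,430.0) = $3,924,563.73
Minimum at tier 2: $3,924,563.73

$3,924,563.73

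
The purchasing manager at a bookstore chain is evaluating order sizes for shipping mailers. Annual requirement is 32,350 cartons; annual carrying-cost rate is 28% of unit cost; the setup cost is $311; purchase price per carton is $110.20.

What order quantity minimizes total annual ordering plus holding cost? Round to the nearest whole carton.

808 cartons

Carrying cost H = $110.2 × 28% = $30.8560/carton/yr
Optimal lot size Q* = (2 × 32,350 × $311 / $30.856)^½ ≈ 807.54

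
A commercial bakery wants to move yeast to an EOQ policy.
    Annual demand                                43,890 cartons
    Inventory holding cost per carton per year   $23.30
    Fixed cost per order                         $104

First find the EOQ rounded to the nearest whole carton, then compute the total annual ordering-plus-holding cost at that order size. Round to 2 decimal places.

2DS/H = 2·43,890·104/23.3 = 391,807.73
EOQ = √391,807.73 ≈ 625.95 → Q = 626 cartons
Ordering: D/Q × S = 43,890/626 × $104 = $7,291.63
Holding:  Q/2 × H = 626/2 × $23.3 = $7,292.90
Total = $7,291.63 + $7,292.90 = $14,584.53

$14,584.53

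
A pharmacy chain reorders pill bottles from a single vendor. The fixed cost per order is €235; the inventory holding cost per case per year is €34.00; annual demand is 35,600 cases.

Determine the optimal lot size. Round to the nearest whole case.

702 cases

Q* = √(2·D·S / H) = √(2·35,600·235 / 34) = √492,117.6 ≈ 701.51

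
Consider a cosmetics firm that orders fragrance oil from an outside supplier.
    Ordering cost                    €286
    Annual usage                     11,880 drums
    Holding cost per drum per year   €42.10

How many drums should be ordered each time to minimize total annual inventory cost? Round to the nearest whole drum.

Q* = √(2·D·S / H) = √(2·11,880·286 / 42.1) = √161,410.0 ≈ 401.76

402 drums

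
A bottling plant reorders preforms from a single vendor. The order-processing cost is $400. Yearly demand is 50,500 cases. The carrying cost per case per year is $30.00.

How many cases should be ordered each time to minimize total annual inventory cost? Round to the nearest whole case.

Optimal lot size Q* = (2 × 50,500 × $400 / $30)^½ ≈ 1,160.46

1,160 cases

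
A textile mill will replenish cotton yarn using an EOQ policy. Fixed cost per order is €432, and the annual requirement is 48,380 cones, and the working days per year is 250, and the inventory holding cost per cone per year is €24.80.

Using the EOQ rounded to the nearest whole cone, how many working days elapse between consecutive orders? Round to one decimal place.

6.7 days

Optimal lot size Q* = (2 × 48,380 × €432 / €24.8)^½ ≈ 1,298.27 → Q = 1,298 cones
Cycle time = (working days × Q)/D = (250 × 1,298) / 48,380 = 6.707 days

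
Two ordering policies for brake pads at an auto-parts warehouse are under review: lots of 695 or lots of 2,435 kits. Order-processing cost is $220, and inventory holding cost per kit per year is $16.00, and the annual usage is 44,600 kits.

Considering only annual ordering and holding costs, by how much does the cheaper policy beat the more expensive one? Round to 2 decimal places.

TC(Q) = (D/Q)S + (Q/2)H
TC(695) = (44,600/695)×220 + (695/2)×16 = $19,677.99
TC(2,435) = (44,600/2,435)×220 + (2,435/2)×16 = $23,509.57
Cheaper: Q = 695.  Difference = $3,831.58

$3,831.58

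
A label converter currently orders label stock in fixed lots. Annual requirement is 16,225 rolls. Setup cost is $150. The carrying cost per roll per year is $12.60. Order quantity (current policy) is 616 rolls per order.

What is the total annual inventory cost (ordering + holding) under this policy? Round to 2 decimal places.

Orders/yr = 16,225/616 = 26.339; ordering cost = 26.339 × $150 = $3,950.89
Average inventory = 616/2 = 308; holding cost = 308 × $12.6 = $3,880.80
Total = $3,950.89 + $3,880.80 = $7,831.69

$7,831.69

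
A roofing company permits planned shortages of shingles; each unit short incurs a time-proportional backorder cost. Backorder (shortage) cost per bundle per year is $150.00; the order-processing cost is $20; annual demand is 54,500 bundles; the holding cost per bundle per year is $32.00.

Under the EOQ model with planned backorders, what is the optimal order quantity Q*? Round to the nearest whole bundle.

Q* = √(2DS/H) · √((H + b)/b)
   = √(2 × 54,500 × 20 / 32) · √((32 + 150) / 150)
   = 261.008 × 1.1015 ≈ 287.50

288 bundles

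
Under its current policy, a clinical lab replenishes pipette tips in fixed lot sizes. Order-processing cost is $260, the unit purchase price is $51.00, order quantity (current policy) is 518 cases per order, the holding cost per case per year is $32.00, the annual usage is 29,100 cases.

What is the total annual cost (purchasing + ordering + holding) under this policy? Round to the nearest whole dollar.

$1,506,994

Orders/yr = 29,100/518 = 56.178; ordering cost = 56.178 × $260 = $14,606.18
Average inventory = 518/2 = 259; holding cost = 259 × $32 = $8,288.00
Purchase cost = D·C = 29,100 × 51 = $1,484,100.00
Total = $14,606.18 + $8,288.00 + $1,484,100.00 = $1,506,994.18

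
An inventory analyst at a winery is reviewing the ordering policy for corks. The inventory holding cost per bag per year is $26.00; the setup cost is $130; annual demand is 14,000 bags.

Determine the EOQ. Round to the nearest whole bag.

Optimal lot size Q* = (2 × 14,000 × $130 / $26)^½ ≈ 374.17

374 bags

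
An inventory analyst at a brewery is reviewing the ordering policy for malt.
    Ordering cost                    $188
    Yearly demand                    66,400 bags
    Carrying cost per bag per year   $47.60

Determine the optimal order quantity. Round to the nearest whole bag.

724 bags

Q* = √(2·D·S / H) = √(2·66,400·188 / 47.6) = √524,504.2 ≈ 724.23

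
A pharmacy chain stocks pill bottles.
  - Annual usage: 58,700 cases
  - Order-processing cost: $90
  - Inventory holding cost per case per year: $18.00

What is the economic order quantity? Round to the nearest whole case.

2DS/H = 2·58,700·90/18 = 587,000.00
EOQ = √587,000.00 ≈ 766.16

766 cases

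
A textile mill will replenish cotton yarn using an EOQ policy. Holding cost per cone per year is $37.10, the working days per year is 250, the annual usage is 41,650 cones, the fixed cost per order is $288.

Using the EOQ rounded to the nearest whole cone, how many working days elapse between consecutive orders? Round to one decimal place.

Q* = √(2·D·S / H) = √(2·41,650·288 / 37.1) = √646,641.5 ≈ 804.14 → Q = 804 cones
T = Q/D × 250 days = 804/41,650 × 250 = 4.826 days

4.8 days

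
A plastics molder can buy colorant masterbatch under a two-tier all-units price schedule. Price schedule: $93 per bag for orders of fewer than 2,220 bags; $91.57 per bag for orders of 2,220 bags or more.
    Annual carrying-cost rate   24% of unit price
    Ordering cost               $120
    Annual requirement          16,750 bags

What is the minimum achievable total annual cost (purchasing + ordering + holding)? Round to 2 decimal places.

$1,559,097.15

H₁ = 24%×$93 = $22.3200;  H₂ = 24%×$91.57 = $21.9768
EOQ₁ = √(2×16,750×120/22.3200) = 424.39  (< 2,220, feasible at tier 1)
EOQ₂ = √(2×16,750×120/21.9768) = 427.69  (< 2,220 → use Q = 2,220 at tier-2 price)
TC(tier 1 (EOQ₁), Q≈424.4) = $1,567,222.40
TC(tier 2, Q≈2,220.0) = $1,559,097.15
Minimum at tier 2: $1,559,097.15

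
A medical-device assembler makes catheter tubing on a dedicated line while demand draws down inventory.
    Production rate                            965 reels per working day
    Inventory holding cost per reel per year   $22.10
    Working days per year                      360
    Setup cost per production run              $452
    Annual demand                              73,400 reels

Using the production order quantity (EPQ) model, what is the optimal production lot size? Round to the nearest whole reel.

1,951 reels

d = 73,400/360 = 203.8889 reels/day;  effective holding cost H(1 − d/p) = 22.1·(1 − 203.8889/965) = 17.43063
Q* = √(2DS / H_eff) = √(2·73,400·452 / 17.43063) ≈ 1,951.08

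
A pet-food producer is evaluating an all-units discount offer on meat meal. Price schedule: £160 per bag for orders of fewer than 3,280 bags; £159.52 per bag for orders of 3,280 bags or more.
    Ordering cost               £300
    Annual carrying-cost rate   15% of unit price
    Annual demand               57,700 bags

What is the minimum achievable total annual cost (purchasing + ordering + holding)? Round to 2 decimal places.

H₁ = 15%×£160 = £24.0000;  H₂ = 15%×£159.52 = £23.9280
EOQ₁ = √(2×57,700×300/24.0000) = 1,201.04  (< 3,280, feasible at tier 1)
EOQ₂ = √(2×57,700×300/23.9280) = 1,202.85  (< 3,280 → use Q = 3,280 at tier-2 price)
TC(tier 1 (EOQ₁), Q≈1,201.0) = £9,260,824.99
TC(tier 2, Q≈3,280.0) = £9,248,823.36
Minimum at tier 2: £9,248,823.36

£9,248,823.36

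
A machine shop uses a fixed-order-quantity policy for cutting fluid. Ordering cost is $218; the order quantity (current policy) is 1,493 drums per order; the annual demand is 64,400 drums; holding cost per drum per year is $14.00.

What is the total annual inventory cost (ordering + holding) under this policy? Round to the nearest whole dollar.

$19,854

Annual ordering cost = (D/Q)·S = (64,400/1,493) × 218 = $9,403.35
Annual holding cost  = (Q/2)·H = (1,493/2) × 14 = $10,451.00
Total = $9,403.35 + $10,451.00 = $19,854.35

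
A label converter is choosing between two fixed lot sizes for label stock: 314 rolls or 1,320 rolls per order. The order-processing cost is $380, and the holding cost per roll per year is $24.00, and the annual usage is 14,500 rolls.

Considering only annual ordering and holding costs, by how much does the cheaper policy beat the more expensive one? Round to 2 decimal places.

TC(Q) = (D/Q)S + (Q/2)H
TC(314) = (14,500/314)×380 + (314/2)×24 = $21,315.77
TC(1,320) = (14,500/1,320)×380 + (1,320/2)×24 = $20,014.24
Cheaper: Q = 1,320.  Difference = $1,301.53

$1,301.53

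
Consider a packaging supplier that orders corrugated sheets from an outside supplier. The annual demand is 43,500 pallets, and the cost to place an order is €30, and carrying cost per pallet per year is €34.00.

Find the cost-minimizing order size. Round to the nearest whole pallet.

277 pallets

Q* = √(2·D·S / H) = √(2·43,500·30 / 34) = √76,764.7 ≈ 277.06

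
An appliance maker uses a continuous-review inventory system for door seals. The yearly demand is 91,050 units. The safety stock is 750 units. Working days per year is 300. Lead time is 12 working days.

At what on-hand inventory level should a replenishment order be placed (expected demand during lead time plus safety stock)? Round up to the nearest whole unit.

4,392 units

Daily demand d = 91,050 / 300 = 303.500 units/day
Demand during lead time = 303.500 × 12 = 3,642.00
Reorder point = 3,642.00 + 750 = 4,392.00 → round up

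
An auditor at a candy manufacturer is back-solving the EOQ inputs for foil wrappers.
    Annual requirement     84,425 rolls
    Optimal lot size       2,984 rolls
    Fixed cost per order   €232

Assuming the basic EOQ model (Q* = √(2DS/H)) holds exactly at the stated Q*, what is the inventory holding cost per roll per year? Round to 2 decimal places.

€4.40

From Q* = √(2DS/H) ⇒ Q*² = 2DS/H.
H = 2DS / Q² = 2 × 84,425 × 232 / 2,984² = 4.3994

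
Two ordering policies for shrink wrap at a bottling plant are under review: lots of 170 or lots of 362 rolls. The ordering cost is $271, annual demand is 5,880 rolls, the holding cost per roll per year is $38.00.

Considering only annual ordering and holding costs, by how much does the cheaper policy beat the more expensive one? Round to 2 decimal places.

For each Q, cost = (D/Q)·S + (Q/2)·H.
TC(170) = (5,880/170)×271 + (170/2)×38 = $12,603.41
TC(362) = (5,880/362)×271 + (362/2)×38 = $11,279.88
|ΔTC| = |$12,603.41 − $11,279.88| = $1,323.53

$1,323.53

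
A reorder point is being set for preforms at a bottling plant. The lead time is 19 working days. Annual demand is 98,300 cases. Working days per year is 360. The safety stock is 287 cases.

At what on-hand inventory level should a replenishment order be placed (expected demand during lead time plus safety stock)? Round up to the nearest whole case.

5,476 cases

Daily demand d = 98,300 / 360 = 273.056 cases/day
Demand during lead time = 273.056 × 19 = 5,188.06
Reorder point = 5,188.06 + 287 = 5,475.06 → round up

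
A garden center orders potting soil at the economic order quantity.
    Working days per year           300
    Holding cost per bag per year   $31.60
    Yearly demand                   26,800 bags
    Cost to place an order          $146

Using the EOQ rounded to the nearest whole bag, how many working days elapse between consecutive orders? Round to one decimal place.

5.6 days

Optimal lot size Q* = (2 × 26,800 × $146 / $31.6)^½ ≈ 497.64 → Q = 498 bags
T = Q/D × 300 days = 498/26,800 × 300 = 5.575 days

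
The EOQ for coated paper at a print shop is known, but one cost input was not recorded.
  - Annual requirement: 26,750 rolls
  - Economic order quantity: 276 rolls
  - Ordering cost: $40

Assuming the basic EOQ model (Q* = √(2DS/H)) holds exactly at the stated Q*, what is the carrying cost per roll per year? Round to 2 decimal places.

From Q* = √(2DS/H) ⇒ Q*² = 2DS/H.
H = 2DS / Q² = 2 × 26,750 × 40 / 276² = 28.0928

$28.09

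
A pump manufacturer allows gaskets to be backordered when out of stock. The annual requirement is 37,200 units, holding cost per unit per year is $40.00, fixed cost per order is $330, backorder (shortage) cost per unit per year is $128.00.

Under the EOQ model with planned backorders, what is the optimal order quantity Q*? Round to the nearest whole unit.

898 units

Q* = √(2DS/H) · √((H + b)/b)
   = √(2 × 37,200 × 330 / 40) · √((40 + 128) / 128)
   = 783.454 × 1.1456 ≈ 897.56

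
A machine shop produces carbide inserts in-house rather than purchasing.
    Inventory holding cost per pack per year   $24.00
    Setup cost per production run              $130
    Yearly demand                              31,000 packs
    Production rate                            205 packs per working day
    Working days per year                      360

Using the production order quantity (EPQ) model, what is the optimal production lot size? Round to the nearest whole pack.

761 packs

Daily demand d = 31,000/360 = 86.111; p = 205; 1 − d/p = 0.57995
EPQ = √(2DS / (H(1 − d/p)))
    = √(2 × 31,000 × 130 / (24 × 0.57995)) ≈ 760.97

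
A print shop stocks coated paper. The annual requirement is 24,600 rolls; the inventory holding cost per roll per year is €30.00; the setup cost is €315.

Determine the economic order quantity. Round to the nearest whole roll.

719 rolls

2DS/H = 2·24,600·315/30 = 516,600.00
EOQ = √516,600.00 ≈ 718.75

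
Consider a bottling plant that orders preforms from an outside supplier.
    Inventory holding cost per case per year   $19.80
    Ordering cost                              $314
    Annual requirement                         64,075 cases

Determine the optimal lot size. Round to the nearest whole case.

1,426 cases

EOQ = √(2DS/H) = √(2 × 64,075 × 314 / 19.8)
    = √(2,032,277.78) ≈ 1,425.58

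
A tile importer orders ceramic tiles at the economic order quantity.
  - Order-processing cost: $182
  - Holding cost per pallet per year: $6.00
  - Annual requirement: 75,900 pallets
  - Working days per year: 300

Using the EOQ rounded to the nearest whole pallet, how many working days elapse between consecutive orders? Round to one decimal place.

8.5 days

Optimal lot size Q* = (2 × 75,900 × $182 / $6)^½ ≈ 2,145.83 → Q = 2,146 pallets
T = Q/D × 300 days = 2,146/75,900 × 300 = 8.482 days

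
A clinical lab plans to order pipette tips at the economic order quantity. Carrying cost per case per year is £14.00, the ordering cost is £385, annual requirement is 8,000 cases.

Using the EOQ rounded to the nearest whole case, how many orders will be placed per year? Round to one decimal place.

2DS/H = 2·8,000·385/14 = 440,000.00
EOQ = √440,000.00 ≈ 663.32 → Q = 663
Orders per year = D/Q = 8,000 / 663 = 12.066

12.1 orders per year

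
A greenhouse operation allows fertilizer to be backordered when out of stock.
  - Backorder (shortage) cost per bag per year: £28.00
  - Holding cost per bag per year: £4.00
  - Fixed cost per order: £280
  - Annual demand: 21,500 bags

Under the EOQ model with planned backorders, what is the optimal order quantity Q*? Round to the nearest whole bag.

Basic EOQ = √(2·21,500·280/4) = 1,734.935
Backorder adjustment √((H+b)/b) = √((4+28)/28) = 1.0690
Q* = 1,734.935 × 1.0690 ≈ 1,854.72

1,855 bags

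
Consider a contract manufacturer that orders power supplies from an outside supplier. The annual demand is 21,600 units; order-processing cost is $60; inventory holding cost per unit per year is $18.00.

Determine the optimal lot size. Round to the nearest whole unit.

379 units

Q* = √(2·D·S / H) = √(2·21,600·60 / 18) = √144,000.0 ≈ 379.47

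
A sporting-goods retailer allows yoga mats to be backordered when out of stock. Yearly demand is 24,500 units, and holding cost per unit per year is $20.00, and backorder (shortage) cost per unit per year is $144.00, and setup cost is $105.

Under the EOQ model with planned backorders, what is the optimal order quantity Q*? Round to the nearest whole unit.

Basic EOQ = √(2·24,500·105/20) = 507.198
Backorder adjustment √((H+b)/b) = √((20+144)/144) = 1.0672
Q* = 507.198 × 1.0672 ≈ 541.28

541 units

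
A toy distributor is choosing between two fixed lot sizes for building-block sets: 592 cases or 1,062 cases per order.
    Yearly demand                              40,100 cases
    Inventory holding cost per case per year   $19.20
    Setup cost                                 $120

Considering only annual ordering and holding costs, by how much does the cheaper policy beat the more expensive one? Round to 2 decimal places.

TC(Q) = (D/Q)S + (Q/2)H
TC(592) = (40,100/592)×120 + (592/2)×19.2 = $13,811.58
TC(1,062) = (40,100/1,062)×120 + (1,062/2)×19.2 = $14,726.27
Lots of 592 are cheaper by $914.70.

$914.70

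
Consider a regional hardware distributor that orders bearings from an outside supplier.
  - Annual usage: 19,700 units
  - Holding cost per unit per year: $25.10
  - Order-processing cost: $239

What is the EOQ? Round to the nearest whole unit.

Optimal lot size Q* = (2 × 19,700 × $239 / $25.1)^½ ≈ 612.51

613 units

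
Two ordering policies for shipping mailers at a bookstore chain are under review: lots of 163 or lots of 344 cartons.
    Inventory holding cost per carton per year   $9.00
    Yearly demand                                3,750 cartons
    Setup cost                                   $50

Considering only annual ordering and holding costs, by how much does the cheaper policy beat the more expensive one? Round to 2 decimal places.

TC(Q) = (D/Q)S + (Q/2)H
TC(163) = (3,750/163)×50 + (163/2)×9 = $1,883.81
TC(344) = (3,750/344)×50 + (344/2)×9 = $2,093.06
Lots of 163 are cheaper by $209.25.

$209.25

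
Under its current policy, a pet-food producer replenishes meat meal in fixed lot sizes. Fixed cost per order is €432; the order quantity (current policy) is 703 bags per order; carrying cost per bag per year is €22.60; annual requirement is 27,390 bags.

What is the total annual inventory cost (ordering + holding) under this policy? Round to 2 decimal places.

Annual ordering cost = (D/Q)·S = (27,390/703) × 432 = €16,831.41
Annual holding cost  = (Q/2)·H = (703/2) × 22.6 = €7,943.90
Total = €16,831.41 + €7,943.90 = €24,775.31

€24,775.31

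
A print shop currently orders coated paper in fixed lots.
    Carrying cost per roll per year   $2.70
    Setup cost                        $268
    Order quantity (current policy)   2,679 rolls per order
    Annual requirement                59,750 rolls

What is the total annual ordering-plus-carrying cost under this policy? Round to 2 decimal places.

Annual ordering cost = (D/Q)·S = (59,750/2,679) × 268 = $5,977.23
Annual holding cost  = (Q/2)·H = (2,679/2) × 2.7 = $3,616.65
Total = $5,977.23 + $3,616.65 = $9,593.88

$9,593.88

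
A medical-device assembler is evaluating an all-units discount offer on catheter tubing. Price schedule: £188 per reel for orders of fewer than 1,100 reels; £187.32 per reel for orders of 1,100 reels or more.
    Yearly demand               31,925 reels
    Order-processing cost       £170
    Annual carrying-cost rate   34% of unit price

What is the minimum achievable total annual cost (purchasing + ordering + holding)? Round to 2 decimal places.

£6,020,153.70

H₁ = 34%×£188 = £63.9200;  H₂ = 34%×£187.32 = £63.6888
EOQ₁ = √(2×31,925×170/63.9200) = 412.08  (< 1,100, feasible at tier 1)
EOQ₂ = √(2×31,925×170/63.6888) = 412.83  (< 1,100 → use Q = 1,100 at tier-2 price)
TC(tier 1 (EOQ₁), Q≈412.1) = £6,028,240.46
TC(tier 2, Q≈1,100.0) = £6,020,153.70
Minimum at tier 2: £6,020,153.70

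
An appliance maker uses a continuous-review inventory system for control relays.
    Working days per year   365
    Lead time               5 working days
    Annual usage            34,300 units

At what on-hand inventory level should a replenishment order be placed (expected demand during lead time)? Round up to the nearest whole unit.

470 units

Daily demand d = 34,300 / 365 = 93.973 units/day
Demand during lead time = 93.973 × 5 = 469.86
Reorder point = 469.86 → round up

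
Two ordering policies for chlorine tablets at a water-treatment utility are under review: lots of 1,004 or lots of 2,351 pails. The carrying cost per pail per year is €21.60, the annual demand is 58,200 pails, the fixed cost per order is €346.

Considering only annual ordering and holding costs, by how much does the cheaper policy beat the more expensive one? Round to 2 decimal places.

TC(Q) = (D/Q)S + (Q/2)H
TC(1,004) = (58,200/1,004)×346 + (1,004/2)×21.6 = €30,900.17
TC(2,351) = (58,200/2,351)×346 + (2,351/2)×21.6 = €33,956.18
Lots of 1,004 are cheaper by €3,056.00.

€3,056.00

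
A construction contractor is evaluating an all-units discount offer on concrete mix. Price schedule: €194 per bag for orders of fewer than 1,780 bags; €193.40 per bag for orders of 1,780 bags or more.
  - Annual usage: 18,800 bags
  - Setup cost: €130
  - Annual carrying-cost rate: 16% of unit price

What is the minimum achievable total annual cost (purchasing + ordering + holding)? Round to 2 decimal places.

H₁ = 16%×€194 = €31.0400;  H₂ = 16%×€193.40 = €30.9440
EOQ₁ = √(2×18,800×130/31.0400) = 396.83  (< 1,780, feasible at tier 1)
EOQ₂ = √(2×18,800×130/30.9440) = 397.45  (< 1,780 → use Q = 1,780 at tier-2 price)
TC(tier 1 (EOQ₁), Q≈396.8) = €3,659,517.61
TC(tier 2, Q≈1,780.0) = €3,664,833.19
Minimum at tier 1 (EOQ₁): €3,659,517.61

€3,659,517.61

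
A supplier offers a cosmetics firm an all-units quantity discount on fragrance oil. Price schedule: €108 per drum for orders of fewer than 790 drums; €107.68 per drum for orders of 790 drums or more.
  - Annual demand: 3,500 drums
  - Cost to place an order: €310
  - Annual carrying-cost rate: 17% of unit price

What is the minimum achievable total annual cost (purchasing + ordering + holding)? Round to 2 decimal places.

€384,311.99

H₁ = 17%×€108 = €18.3600;  H₂ = 17%×€107.68 = €18.3056
EOQ₁ = √(2×3,500×310/18.3600) = 343.79  (< 790, feasible at tier 1)
EOQ₂ = √(2×3,500×310/18.3056) = 344.30  (< 790 → use Q = 790 at tier-2 price)
TC(tier 1 (EOQ₁), Q≈343.8) = €384,311.99
TC(tier 2, Q≈790.0) = €385,484.13
Minimum at tier 1 (EOQ₁): €384,311.99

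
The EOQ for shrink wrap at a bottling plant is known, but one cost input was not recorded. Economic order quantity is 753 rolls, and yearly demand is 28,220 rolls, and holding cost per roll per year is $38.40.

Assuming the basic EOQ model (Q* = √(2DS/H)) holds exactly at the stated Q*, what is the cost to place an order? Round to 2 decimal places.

From Q* = √(2DS/H) ⇒ Q*² = 2DS/H.
S = Q²H / (2D) = 753² × 38.4 / (2 × 28,220) = 385.7751

$385.78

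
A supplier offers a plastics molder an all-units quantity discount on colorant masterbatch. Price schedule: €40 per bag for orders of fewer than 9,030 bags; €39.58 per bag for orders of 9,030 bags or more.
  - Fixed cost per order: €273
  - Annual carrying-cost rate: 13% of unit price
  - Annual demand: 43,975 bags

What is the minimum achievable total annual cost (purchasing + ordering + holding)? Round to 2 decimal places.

H₁ = 13%×€40 = €5.2000;  H₂ = 13%×€39.58 = €5.1454
EOQ₁ = √(2×43,975×273/5.2000) = 2,148.81  (< 9,030, feasible at tier 1)
EOQ₂ = √(2×43,975×273/5.1454) = 2,160.18  (< 9,030 → use Q = 9,030 at tier-2 price)
TC(tier 1 (EOQ₁), Q≈2,148.8) = €1,770,173.80
TC(tier 2, Q≈9,030.0) = €1,765,091.46
Minimum at tier 2: €1,765,091.46

€1,765,091.46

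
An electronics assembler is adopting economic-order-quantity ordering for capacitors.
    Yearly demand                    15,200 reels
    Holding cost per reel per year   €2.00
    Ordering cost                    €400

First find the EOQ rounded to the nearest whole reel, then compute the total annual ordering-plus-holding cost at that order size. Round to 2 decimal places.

€4,931.53

2DS/H = 2·15,200·400/2 = 6,080,000.00
EOQ = √6,080,000.00 ≈ 2,465.77 → Q = 2,466 reels
Orders/yr = 15,200/2,466 = 6.164; ordering cost = 6.164 × €400 = €2,465.53
Average inventory = 2,466/2 = 1233; holding cost = 1233 × €2 = €2,466.00
Total = €2,465.53 + €2,466.00 = €4,931.53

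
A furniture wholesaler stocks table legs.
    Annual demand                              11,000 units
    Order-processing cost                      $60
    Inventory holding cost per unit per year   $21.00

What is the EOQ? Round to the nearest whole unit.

2DS/H = 2·11,000·60/21 = 62,857.14
EOQ = √62,857.14 ≈ 250.71

251 units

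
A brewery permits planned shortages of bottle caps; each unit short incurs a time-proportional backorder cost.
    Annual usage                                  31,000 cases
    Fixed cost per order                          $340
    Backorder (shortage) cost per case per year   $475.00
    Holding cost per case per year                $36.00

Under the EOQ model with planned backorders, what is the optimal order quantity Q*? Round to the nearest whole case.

Basic EOQ = √(2·31,000·340/36) = 765.216
Backorder adjustment √((H+b)/b) = √((36+475)/475) = 1.0372
Q* = 765.216 × 1.0372 ≈ 793.68

794 cases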